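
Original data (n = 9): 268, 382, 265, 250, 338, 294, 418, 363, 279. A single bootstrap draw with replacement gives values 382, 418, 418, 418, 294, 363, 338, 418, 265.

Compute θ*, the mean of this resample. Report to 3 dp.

θ* = 368.222

Mean = (382 + 418 + 418 + 418 + 294 + 363 + 338 + 418 + 265) / 9 = 3314.0 / 9 = 368.222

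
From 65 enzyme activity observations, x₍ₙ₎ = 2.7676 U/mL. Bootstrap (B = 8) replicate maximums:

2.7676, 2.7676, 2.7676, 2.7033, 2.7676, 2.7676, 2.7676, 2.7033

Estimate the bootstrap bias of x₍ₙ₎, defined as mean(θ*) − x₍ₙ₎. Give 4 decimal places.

bias = −0.0161

mean(θ*) = (2.7676 + 2.7676 + 2.7676 + 2.7033 + 2.7676 + 2.7676 + 2.7676 + 2.7033) / 8 = 2.75152
bias = 2.75152 − 2.7676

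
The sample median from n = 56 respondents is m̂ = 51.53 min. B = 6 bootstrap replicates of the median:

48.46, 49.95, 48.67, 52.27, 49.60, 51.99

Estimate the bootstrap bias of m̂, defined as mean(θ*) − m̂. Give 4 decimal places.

bias = −1.3733

mean(θ*) = (48.46 + 49.95 + 48.67 + 52.27 + 49.60 + 51.99) / 6 = 50.15667
bias = 50.15667 − 51.53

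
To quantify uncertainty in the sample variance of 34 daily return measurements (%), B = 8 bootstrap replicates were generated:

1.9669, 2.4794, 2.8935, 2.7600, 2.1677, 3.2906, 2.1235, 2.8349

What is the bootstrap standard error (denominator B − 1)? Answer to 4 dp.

Bootstrap SE is the standard deviation of the 8 replicate variances.
Mean of replicates: (1.9669 + 2.4794 + 2.8935 + 2.7600 + 2.1677 + 3.2906 + 2.1235 + 2.8349) / 8 = 20.51650 / 8 = 2.56456
Sum of squared deviations: (−0.59766)² + (−0.08516)² + (+0.32894)² + (+0.19544)² + (−0.39686)² + (+0.72604)² + (−0.44106)² + (+0.27034)² = 1.46310
Variance = 1.46310 / 7 = 0.20901
SE* = √0.20901

SE* = 0.4572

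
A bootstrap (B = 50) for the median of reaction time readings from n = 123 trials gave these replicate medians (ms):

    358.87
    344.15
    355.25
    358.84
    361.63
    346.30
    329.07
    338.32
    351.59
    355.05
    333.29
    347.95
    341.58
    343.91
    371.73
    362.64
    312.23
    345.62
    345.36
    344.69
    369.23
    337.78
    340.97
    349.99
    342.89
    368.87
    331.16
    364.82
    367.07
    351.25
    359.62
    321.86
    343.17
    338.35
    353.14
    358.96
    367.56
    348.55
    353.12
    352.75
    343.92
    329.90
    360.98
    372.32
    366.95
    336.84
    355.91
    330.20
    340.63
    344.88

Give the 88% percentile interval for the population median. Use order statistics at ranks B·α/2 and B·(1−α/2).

Sorted replicates: 312.23, 321.86, 329.07, 329.90, 330.20, 331.16, 333.29, 336.84, 337.78, 338.32, 338.35, 340.63, 340.97, 341.58, 342.89, 343.17, 343.91, 343.92, 344.15, 344.69, 344.88, 345.36, 345.62, 346.30, 347.95, 348.55, 349.99, 351.25, 351.59, 352.75, 353.12, 353.14, 355.05, 355.25, 355.91, 358.84, 358.87, 358.96, 359.62, 360.98, 361.63, 362.64, 364.82, 366.95, 367.07, 367.56, 368.87, 369.23, 371.73, 372.32
α = 0.12; lower rank = 50 × 0.060 = 3; upper rank = 50 × 0.940 = 47.
The 3rd smallest replicate is 329.07; the 47th is 368.87.

(329.07, 368.87)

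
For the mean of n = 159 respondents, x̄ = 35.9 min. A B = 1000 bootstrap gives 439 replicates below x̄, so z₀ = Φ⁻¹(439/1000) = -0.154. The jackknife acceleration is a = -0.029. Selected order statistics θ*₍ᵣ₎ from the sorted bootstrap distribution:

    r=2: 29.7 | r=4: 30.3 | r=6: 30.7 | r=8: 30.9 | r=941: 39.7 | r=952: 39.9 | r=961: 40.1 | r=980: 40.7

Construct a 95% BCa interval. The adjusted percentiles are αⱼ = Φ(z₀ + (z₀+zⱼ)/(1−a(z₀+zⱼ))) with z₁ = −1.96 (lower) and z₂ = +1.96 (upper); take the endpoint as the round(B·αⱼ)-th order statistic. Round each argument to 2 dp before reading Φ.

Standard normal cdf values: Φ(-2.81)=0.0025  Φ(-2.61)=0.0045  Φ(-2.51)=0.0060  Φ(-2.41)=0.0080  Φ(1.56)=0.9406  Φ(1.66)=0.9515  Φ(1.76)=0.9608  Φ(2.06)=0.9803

(30.9, 39.7)

Lower: z₀ + z₁ = -0.154 + (-1.960) = -2.114; 1 − a(z₀+z₁) = 1 − (-0.029)(-2.114) = 0.9387; argument = -0.154 + (-2.114)/0.9387 = -2.4061 → -2.41.
α₁ = Φ(-2.41) = 0.0080; rank = round(1000 × 0.0080) = 8; θ*₍8₎ = 30.9.
Upper: z₀ + z₂ = 1.806; 1 − a(z₀+z₂) = 1.0524; argument = 1.5621 → 1.56; α₂ = 0.9406; rank = 941; θ*₍941₎ = 39.7.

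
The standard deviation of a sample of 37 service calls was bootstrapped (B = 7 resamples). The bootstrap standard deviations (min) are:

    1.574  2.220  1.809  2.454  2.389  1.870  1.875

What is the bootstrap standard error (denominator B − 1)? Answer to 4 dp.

SE* = 0.3294

Bootstrap SE is the standard deviation of the 7 replicate standard deviations.
Mean of replicates: (1.574 + 2.220 + 1.809 + 2.454 + 2.389 + 1.870 + 1.875) / 7 = 14.19100 / 7 = 2.02729
Sum of squared deviations: (−0.45329)² + (+0.19271)² + (−0.21829)² + (+0.42671)² + (+0.36171)² + (−0.15729)² + (−0.15229)² = 0.65111
Variance = 0.65111 / 6 = 0.10852
SE* = √0.10852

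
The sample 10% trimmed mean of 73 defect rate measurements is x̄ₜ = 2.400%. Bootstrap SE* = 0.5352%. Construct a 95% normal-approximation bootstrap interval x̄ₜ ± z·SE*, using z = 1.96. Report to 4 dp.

(1.3510, 3.4490)

Margin = 1.96 × 0.5352 = 1.04899
Interval: 2.400 ± 1.04899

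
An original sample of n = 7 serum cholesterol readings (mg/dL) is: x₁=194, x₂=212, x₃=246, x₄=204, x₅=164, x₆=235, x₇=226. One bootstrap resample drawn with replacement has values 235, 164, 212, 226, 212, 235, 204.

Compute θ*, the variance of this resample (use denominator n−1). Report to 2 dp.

θ* = 603.29

Mean = 212.5714; sum of squared deviations = 3619.7143
s² = 3619.7143 / 6 = 603.2857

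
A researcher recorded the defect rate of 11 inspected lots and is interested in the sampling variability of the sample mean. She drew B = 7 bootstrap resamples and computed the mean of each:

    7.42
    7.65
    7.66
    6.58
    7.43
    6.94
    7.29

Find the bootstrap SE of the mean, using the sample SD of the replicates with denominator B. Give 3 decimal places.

SE* = 0.364

Bootstrap SE is the standard deviation of the 7 replicate means.
Mean of replicates: (7.42 + 7.65 + 7.66 + 6.58 + 7.43 + 6.94 + 7.29) / 7 = 50.9700 / 7 = 7.2814
Sum of squared deviations: (+0.1386)² + (+0.3686)² + (+0.3786)² + (−0.7014)² + (+0.1486)² + (−0.3414)² + (+0.0086)² = 0.9291
Variance = 0.9291 / 7 = 0.1327
SE* = √0.1327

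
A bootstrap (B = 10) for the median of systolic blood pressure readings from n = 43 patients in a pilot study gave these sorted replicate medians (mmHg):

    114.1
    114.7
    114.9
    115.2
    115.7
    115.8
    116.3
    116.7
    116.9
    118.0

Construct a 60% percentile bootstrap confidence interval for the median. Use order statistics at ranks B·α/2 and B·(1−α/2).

(114.7, 116.7)

α = 0.40; lower rank = 10 × 0.200 = 2; upper rank = 10 × 0.800 = 8.
The 2nd smallest replicate is 114.7; the 8th is 116.7.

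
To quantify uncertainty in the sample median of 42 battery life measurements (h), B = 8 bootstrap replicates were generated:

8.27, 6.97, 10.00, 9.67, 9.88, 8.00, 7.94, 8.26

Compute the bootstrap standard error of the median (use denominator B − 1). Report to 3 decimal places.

Bootstrap SE is the standard deviation of the 8 replicate medians.
Mean of replicates: (8.27 + 6.97 + 10.00 + 9.67 + 9.88 + 8.00 + 7.94 + 8.26) / 8 = 68.9900 / 8 = 8.6237
Sum of squared deviations: (−0.3537)² + (−1.6537)² + (+1.3763)² + (+1.0463)² + (+1.2563)² + (−0.6237)² + (−0.6837)² + (−0.3637)² = 8.4158
Variance = 8.4158 / 7 = 1.2023
SE* = √1.2023

SE* = 1.096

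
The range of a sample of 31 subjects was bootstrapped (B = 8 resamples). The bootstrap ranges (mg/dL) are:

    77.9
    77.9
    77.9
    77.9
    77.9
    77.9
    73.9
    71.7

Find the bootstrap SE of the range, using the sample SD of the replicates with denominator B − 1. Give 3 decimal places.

SE* = 2.433

Bootstrap SE is the standard deviation of the 8 replicate ranges.
Mean of replicates: (77.9 + 77.9 + 77.9 + 77.9 + 77.9 + 77.9 + 73.9 + 71.7) / 8 = 613.0000 / 8 = 76.6250
Sum of squared deviations: (+1.2750)² + (+1.2750)² + (+1.2750)² + (+1.2750)² + (+1.2750)² + (+1.2750)² + (−2.7250)² + (−4.9250)² = 41.4350
Variance = 41.4350 / 7 = 5.9193
SE* = √5.9193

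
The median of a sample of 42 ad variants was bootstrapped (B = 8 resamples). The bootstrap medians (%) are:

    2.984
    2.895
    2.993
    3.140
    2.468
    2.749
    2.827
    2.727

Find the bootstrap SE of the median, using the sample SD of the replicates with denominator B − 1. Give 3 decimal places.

Bootstrap SE is the standard deviation of the 8 replicate medians.
Mean of replicates: (2.984 + 2.895 + 2.993 + 3.140 + 2.468 + 2.749 + 2.827 + 2.727) / 8 = 22.7830 / 8 = 2.8479
Sum of squared deviations: (+0.1361)² + (+0.0471)² + (+0.1451)² + (+0.2921)² + (−0.3799)² + (−0.0989)² + (−0.0209)² + (−0.1209)² = 0.2963
Variance = 0.2963 / 7 = 0.0423
SE* = √0.0423

SE* = 0.206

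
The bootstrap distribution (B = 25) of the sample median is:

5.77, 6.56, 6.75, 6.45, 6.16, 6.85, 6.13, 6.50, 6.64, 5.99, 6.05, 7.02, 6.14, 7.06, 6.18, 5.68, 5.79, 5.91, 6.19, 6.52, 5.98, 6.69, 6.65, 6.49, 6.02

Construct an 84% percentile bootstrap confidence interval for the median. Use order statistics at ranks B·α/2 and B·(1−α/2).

(5.77, 6.85)

Sorted replicates: 5.68, 5.77, 5.79, 5.91, 5.98, 5.99, 6.02, 6.05, 6.13, 6.14, 6.16, 6.18, 6.19, 6.45, 6.49, 6.50, 6.52, 6.56, 6.64, 6.65, 6.69, 6.75, 6.85, 7.02, 7.06
α = 0.16; lower rank = 25 × 0.080 = 2; upper rank = 25 × 0.920 = 23.
The 2nd smallest replicate is 5.77; the 23rd is 6.85.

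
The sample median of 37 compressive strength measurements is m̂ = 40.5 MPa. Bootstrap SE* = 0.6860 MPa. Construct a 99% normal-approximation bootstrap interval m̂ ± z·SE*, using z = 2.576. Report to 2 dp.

Margin = 2.576 × 0.6860 = 1.767
Interval: 40.5 ± 1.767

(38.73, 42.27)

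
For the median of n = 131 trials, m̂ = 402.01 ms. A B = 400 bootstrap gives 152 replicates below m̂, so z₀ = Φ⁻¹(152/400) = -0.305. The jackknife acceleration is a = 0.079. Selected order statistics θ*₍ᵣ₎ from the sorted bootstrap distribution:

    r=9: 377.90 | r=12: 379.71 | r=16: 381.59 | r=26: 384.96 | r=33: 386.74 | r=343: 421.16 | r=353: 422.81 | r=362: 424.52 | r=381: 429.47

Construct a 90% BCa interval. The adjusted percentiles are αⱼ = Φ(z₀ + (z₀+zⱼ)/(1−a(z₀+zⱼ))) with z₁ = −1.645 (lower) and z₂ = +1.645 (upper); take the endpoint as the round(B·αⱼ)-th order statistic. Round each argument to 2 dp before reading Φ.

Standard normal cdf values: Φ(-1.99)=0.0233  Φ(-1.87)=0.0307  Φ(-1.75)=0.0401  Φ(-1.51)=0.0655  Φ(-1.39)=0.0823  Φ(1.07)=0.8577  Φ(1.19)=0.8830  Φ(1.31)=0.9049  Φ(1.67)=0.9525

(377.90, 422.81)

Lower: z₀ + z₁ = -0.305 + (-1.645) = -1.950; 1 − a(z₀+z₁) = 1 − (0.079)(-1.950) = 1.1541; argument = -0.305 + (-1.950)/1.1541 = -1.9947 → -1.99.
α₁ = Φ(-1.99) = 0.0233; rank = round(400 × 0.0233) = 9; θ*₍9₎ = 377.90.
Upper: z₀ + z₂ = 1.340; 1 − a(z₀+z₂) = 0.8941; argument = 1.1936 → 1.19; α₂ = 0.8830; rank = 353; θ*₍353₎ = 422.81.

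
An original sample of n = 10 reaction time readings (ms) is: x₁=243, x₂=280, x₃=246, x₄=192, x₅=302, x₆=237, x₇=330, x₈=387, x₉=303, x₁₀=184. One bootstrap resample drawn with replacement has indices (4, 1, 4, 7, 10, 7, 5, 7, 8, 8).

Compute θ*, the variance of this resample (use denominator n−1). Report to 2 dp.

θ* = 6262.46

Resample values: 192, 243, 192, 330, 184, 330, 302, 330, 387, 387.
Mean = 287.7000; sum of squared deviations = 56362.1000
s² = 56362.1000 / 9 = 6262.4556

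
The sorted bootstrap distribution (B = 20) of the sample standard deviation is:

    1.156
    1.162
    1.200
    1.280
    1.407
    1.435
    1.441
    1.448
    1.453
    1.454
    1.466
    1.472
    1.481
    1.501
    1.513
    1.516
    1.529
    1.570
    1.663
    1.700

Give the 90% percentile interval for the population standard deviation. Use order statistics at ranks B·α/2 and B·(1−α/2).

α = 0.10; lower rank = 20 × 0.050 = 1; upper rank = 20 × 0.950 = 19.
The 1st smallest replicate is 1.156; the 19th is 1.663.

(1.156, 1.663)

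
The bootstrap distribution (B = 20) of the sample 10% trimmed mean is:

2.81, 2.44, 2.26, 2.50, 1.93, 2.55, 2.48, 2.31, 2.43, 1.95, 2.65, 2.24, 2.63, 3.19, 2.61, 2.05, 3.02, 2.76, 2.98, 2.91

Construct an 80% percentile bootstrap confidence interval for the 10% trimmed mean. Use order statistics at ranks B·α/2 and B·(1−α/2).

(1.95, 2.98)

Sorted replicates: 1.93, 1.95, 2.05, 2.24, 2.26, 2.31, 2.43, 2.44, 2.48, 2.50, 2.55, 2.61, 2.63, 2.65, 2.76, 2.81, 2.91, 2.98, 3.02, 3.19
α = 0.20; lower rank = 20 × 0.100 = 2; upper rank = 20 × 0.900 = 18.
The 2nd smallest replicate is 1.95; the 18th is 2.98.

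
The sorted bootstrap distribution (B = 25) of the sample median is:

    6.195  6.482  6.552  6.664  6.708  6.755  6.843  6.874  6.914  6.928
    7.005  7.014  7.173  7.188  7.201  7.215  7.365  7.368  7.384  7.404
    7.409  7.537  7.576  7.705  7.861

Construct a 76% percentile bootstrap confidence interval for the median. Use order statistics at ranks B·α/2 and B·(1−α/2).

α = 0.24; lower rank = 25 × 0.120 = 3; upper rank = 25 × 0.880 = 22.
The 3rd smallest replicate is 6.552; the 22nd is 7.537.

(6.552, 7.537)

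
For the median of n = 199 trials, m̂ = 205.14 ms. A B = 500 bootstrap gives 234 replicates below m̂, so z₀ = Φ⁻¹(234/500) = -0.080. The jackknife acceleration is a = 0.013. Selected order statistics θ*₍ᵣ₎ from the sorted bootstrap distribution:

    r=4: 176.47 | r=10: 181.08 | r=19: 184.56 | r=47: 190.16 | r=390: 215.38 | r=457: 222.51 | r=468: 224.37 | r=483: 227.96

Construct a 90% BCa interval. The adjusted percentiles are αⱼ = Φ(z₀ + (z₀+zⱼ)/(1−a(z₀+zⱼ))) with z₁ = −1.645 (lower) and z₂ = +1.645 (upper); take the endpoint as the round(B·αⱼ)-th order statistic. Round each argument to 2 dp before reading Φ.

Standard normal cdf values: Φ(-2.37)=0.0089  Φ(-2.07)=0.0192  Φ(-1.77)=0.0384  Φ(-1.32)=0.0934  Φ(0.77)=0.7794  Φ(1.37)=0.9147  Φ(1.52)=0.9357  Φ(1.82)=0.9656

Lower: z₀ + z₁ = -0.080 + (-1.645) = -1.725; 1 − a(z₀+z₁) = 1 − (0.013)(-1.725) = 1.0224; argument = -0.080 + (-1.725)/1.0224 = -1.7672 → -1.77.
α₁ = Φ(-1.77) = 0.0384; rank = round(500 × 0.0384) = 19; θ*₍19₎ = 184.56.
Upper: z₀ + z₂ = 1.565; 1 − a(z₀+z₂) = 0.9797; argument = 1.5175 → 1.52; α₂ = 0.9357; rank = 468; θ*₍468₎ = 224.37.

(184.56, 224.37)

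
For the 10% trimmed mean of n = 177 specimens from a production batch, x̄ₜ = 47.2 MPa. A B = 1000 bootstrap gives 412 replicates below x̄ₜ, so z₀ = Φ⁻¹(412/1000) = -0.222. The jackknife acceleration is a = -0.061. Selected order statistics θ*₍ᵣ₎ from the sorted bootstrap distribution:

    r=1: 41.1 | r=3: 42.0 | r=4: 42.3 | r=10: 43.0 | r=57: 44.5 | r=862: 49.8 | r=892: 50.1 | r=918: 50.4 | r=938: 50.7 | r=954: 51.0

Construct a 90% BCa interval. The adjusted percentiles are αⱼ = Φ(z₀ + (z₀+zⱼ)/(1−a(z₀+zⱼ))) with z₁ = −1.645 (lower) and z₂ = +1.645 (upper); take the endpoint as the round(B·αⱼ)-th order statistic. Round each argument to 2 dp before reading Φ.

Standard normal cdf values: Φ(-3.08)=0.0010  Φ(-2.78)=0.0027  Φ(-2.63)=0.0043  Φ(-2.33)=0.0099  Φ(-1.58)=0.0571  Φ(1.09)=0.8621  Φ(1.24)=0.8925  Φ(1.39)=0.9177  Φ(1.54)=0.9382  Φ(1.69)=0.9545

Lower: z₀ + z₁ = -0.222 + (-1.645) = -1.867; 1 − a(z₀+z₁) = 1 − (-0.061)(-1.867) = 0.8861; argument = -0.222 + (-1.867)/0.8861 = -2.3290 → -2.33.
α₁ = Φ(-2.33) = 0.0099; rank = round(1000 × 0.0099) = 10; θ*₍10₎ = 43.0.
Upper: z₀ + z₂ = 1.423; 1 − a(z₀+z₂) = 1.0868; argument = 1.0873 → 1.09; α₂ = 0.8621; rank = 862; θ*₍862₎ = 49.8.

(43.0, 49.8)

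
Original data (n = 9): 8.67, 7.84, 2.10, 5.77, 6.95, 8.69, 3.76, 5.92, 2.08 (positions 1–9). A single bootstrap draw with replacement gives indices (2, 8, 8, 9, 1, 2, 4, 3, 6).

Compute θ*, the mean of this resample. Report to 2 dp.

θ* = 6.09

Resample values: 7.84, 5.92, 5.92, 2.08, 8.67, 7.84, 5.77, 2.10, 8.69.
Mean = (7.84 + 5.92 + 5.92 + 2.08 + 8.67 + 7.84 + 5.77 + 2.10 + 8.69) / 9 = 54.830 / 9 = 6.09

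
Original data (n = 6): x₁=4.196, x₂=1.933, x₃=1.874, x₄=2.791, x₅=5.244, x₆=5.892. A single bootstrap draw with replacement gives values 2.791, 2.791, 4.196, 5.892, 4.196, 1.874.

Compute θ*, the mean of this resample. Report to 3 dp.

Mean = (2.791 + 2.791 + 4.196 + 5.892 + 4.196 + 1.874) / 6 = 21.7400 / 6 = 3.623

θ* = 3.623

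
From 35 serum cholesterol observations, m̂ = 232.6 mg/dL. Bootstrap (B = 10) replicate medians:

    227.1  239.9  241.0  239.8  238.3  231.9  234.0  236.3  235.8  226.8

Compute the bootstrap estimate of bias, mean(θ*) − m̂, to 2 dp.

mean(θ*) = (227.1 + 239.9 + 241.0 + 239.8 + 238.3 + 231.9 + 234.0 + 236.3 + 235.8 + 226.8) / 10 = 235.090
bias = 235.090 − 232.6

bias = +2.49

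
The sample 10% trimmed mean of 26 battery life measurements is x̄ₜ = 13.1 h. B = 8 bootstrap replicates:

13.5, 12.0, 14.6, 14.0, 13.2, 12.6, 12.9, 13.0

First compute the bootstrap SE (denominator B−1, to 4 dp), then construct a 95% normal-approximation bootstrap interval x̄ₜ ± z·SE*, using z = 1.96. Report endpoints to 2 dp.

Mean of replicates = 13.2250; sum of squared deviations = 4.6150; SE* = √(4.6150/7) = 0.8120
Margin = 1.96 × 0.8120 = 1.592
Interval: 13.1 ± 1.592

(11.51, 14.69)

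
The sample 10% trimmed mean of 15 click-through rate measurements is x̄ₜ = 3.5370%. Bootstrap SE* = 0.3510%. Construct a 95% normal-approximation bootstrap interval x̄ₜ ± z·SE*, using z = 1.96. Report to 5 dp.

(2.84904, 4.22496)

Margin = 1.96 × 0.3510 = 0.687960
Interval: 3.5370 ± 0.687960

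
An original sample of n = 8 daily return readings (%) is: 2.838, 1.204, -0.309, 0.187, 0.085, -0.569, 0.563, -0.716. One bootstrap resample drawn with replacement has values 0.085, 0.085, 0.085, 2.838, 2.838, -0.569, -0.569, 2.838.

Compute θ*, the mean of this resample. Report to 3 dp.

Mean = (0.085 + 0.085 + 0.085 + 2.838 + 2.838 + (-0.569) + (-0.569) + 2.838) / 8 = 7.6310 / 8 = 0.954

θ* = 0.954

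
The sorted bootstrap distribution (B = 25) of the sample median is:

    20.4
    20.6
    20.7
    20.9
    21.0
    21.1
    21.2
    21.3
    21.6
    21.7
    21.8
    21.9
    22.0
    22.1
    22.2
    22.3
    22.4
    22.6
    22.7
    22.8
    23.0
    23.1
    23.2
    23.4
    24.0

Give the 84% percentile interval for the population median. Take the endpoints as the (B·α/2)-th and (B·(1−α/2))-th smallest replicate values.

α = 0.16; lower rank = 25 × 0.080 = 2; upper rank = 25 × 0.920 = 23.
The 2nd smallest replicate is 20.6; the 23rd is 23.2.

(20.6, 23.2)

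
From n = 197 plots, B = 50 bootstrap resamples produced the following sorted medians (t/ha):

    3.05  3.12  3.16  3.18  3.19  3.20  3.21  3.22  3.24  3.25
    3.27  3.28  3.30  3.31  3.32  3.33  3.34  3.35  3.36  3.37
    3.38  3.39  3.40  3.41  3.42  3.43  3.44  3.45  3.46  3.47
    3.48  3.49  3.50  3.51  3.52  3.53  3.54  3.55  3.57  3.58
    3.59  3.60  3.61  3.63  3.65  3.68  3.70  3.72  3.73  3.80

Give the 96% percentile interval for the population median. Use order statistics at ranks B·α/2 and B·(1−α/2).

α = 0.04; lower rank = 50 × 0.020 = 1; upper rank = 50 × 0.980 = 49.
The 1st smallest replicate is 3.05; the 49th is 3.73.

(3.05, 3.73)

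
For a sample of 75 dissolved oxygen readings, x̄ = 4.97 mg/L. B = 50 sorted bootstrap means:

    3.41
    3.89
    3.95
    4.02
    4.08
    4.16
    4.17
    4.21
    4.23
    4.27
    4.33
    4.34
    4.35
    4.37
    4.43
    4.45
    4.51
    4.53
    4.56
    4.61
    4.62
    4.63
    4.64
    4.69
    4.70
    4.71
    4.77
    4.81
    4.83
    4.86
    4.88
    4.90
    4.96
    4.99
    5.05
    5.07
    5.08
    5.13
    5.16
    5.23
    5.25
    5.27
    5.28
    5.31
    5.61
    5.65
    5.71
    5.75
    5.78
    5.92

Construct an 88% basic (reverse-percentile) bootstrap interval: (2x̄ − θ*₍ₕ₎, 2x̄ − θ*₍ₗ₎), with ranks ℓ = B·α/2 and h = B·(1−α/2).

(4.23, 5.99)

Percentile endpoints at ranks 3 and 47: θ*₍3₎ = 3.95, θ*₍47₎ = 5.71.
Basic interval reflects these around x̄:
  lower = 2 × 4.97 − 5.71 = 4.23
  upper = 2 × 4.97 − 3.95 = 5.99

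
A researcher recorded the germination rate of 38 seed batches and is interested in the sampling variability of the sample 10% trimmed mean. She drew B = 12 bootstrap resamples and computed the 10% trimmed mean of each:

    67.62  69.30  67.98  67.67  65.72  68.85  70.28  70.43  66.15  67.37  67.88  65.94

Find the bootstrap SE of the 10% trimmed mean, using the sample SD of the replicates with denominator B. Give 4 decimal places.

SE* = 1.4997

Bootstrap SE is the standard deviation of the 12 replicate 10% trimmed means.
Mean of replicates: (67.62 + 69.30 + 67.98 + 67.67 + 65.72 + 68.85 + 70.28 + 70.43 + 66.15 + 67.37 + 67.88 + 65.94) / 12 = 815.19000 / 12 = 67.93250
Sum of squared deviations: (−0.31250)² + (+1.36750)² + (+0.04750)² + (−0.26250)² + (−2.21250)² + (+0.91750)² + (+2.34750)² + (+2.49750)² + (−1.78250)² + (−0.56250)² + (−0.05250)² + (−1.99250)² = 26.99063
Variance = 26.99063 / 12 = 2.24922
SE* = √2.24922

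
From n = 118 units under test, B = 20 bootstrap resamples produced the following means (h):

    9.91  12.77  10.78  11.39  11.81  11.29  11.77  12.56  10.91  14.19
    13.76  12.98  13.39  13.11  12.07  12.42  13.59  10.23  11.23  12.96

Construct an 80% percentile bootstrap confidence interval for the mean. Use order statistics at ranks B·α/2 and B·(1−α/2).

(10.23, 13.59)

Sorted replicates: 9.91, 10.23, 10.78, 10.91, 11.23, 11.29, 11.39, 11.77, 11.81, 12.07, 12.42, 12.56, 12.77, 12.96, 12.98, 13.11, 13.39, 13.59, 13.76, 14.19
α = 0.20; lower rank = 20 × 0.100 = 2; upper rank = 20 × 0.900 = 18.
The 2nd smallest replicate is 10.23; the 18th is 13.59.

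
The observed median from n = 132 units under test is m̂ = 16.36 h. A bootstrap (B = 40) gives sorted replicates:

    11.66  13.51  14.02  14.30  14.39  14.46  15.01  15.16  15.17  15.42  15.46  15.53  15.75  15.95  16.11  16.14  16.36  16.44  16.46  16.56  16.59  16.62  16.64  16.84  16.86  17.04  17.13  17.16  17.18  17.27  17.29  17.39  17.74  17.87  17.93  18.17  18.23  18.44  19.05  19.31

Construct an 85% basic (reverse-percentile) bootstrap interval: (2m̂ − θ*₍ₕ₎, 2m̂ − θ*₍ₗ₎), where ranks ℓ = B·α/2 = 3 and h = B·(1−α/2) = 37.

Percentile endpoints at ranks 3 and 37: θ*₍3₎ = 14.02, θ*₍37₎ = 18.23.
Basic interval reflects these around m̂:
  lower = 2 × 16.36 − 18.23 = 14.49
  upper = 2 × 16.36 − 14.02 = 18.70

(14.49, 18.70)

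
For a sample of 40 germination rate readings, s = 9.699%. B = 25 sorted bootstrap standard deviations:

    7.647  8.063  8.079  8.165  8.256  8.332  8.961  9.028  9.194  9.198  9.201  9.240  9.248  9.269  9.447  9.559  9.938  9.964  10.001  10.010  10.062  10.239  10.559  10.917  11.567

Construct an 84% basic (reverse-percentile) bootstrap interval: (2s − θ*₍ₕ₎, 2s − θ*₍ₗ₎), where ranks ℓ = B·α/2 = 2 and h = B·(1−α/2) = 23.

(8.839, 11.335)

Percentile endpoints at ranks 2 and 23: θ*₍2₎ = 8.063, θ*₍23₎ = 10.559.
Basic interval reflects these around s:
  lower = 2 × 9.699 − 10.559 = 8.839
  upper = 2 × 9.699 − 8.063 = 11.335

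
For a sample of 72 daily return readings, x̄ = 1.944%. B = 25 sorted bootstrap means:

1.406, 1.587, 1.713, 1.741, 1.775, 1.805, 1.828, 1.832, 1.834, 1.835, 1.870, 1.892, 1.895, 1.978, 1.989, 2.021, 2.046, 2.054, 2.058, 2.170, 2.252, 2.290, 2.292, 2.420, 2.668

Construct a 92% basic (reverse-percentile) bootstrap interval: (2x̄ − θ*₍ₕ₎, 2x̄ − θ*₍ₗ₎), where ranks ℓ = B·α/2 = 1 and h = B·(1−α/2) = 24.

Percentile endpoints at ranks 1 and 24: θ*₍1₎ = 1.406, θ*₍24₎ = 2.420.
Basic interval reflects these around x̄:
  lower = 2 × 1.944 − 2.420 = 1.468
  upper = 2 × 1.944 − 1.406 = 2.482

(1.468, 2.482)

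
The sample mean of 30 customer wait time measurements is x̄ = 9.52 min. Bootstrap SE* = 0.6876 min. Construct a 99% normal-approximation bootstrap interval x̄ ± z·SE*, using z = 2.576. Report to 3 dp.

Margin = 2.576 × 0.6876 = 1.7713
Interval: 9.52 ± 1.7713

(7.749, 11.291)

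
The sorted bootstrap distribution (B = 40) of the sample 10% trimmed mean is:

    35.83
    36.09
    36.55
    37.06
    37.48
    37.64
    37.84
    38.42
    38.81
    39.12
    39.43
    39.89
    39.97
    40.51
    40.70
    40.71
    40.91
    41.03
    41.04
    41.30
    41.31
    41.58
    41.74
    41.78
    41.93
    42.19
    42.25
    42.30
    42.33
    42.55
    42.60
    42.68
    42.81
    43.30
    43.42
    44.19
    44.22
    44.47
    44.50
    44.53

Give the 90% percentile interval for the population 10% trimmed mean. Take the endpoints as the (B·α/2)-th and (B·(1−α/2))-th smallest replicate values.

α = 0.10; lower rank = 40 × 0.050 = 2; upper rank = 40 × 0.950 = 38.
The 2nd smallest replicate is 36.09; the 38th is 44.47.

(36.09, 44.47)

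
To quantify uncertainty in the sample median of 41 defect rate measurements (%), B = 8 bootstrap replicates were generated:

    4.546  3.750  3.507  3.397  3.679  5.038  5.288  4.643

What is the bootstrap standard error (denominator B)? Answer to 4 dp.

SE* = 0.6886

Bootstrap SE is the standard deviation of the 8 replicate medians.
Mean of replicates: (4.546 + 3.750 + 3.507 + 3.397 + 3.679 + 5.038 + 5.288 + 4.643) / 8 = 33.84800 / 8 = 4.23100
Sum of squared deviations: (+0.31500)² + (−0.48100)² + (−0.72400)² + (−0.83400)² + (−0.55200)² + (+0.80700)² + (+1.05700)² + (+0.41200)² = 3.79326
Variance = 3.79326 / 8 = 0.47416
SE* = √0.47416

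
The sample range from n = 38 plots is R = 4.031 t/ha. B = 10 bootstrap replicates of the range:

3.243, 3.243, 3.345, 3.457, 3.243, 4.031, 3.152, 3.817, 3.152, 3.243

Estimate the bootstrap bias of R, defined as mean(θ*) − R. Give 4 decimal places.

bias = −0.6384

mean(θ*) = (3.243 + 3.243 + 3.345 + 3.457 + 3.243 + 4.031 + 3.152 + 3.817 + 3.152 + 3.243) / 10 = 3.39260
bias = 3.39260 − 4.031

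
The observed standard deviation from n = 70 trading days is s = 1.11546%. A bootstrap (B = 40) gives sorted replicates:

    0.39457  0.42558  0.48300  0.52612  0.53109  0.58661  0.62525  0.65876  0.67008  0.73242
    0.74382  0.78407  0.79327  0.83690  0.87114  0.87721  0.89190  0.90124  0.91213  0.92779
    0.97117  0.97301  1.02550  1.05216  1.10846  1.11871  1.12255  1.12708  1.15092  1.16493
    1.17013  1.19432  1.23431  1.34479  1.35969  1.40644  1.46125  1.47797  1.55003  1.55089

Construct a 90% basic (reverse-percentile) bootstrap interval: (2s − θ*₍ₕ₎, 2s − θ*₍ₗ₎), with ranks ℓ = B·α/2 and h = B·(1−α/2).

Percentile endpoints at ranks 2 and 38: θ*₍2₎ = 0.42558, θ*₍38₎ = 1.47797.
Basic interval reflects these around s:
  lower = 2 × 1.11546 − 1.47797 = 0.75295
  upper = 2 × 1.11546 − 0.42558 = 1.80534

(0.75295, 1.80534)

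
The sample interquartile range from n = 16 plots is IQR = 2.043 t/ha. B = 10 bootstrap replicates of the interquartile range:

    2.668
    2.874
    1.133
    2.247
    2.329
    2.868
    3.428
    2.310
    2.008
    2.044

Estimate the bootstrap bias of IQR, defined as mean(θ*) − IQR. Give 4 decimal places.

bias = +0.3479

mean(θ*) = (2.668 + 2.874 + 1.133 + 2.247 + 2.329 + 2.868 + 3.428 + 2.310 + 2.008 + 2.044) / 10 = 2.39090
bias = 2.39090 − 2.043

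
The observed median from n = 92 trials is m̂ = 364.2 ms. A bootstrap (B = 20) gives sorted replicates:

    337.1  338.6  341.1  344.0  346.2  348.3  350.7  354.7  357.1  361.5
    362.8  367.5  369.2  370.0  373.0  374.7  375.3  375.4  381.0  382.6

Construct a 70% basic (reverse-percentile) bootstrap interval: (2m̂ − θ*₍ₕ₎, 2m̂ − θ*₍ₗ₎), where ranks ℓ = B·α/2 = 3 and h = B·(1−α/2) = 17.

(353.1, 387.3)

Percentile endpoints at ranks 3 and 17: θ*₍3₎ = 341.1, θ*₍17₎ = 375.3.
Basic interval reflects these around m̂:
  lower = 2 × 364.2 − 375.3 = 353.1
  upper = 2 × 364.2 − 341.1 = 387.3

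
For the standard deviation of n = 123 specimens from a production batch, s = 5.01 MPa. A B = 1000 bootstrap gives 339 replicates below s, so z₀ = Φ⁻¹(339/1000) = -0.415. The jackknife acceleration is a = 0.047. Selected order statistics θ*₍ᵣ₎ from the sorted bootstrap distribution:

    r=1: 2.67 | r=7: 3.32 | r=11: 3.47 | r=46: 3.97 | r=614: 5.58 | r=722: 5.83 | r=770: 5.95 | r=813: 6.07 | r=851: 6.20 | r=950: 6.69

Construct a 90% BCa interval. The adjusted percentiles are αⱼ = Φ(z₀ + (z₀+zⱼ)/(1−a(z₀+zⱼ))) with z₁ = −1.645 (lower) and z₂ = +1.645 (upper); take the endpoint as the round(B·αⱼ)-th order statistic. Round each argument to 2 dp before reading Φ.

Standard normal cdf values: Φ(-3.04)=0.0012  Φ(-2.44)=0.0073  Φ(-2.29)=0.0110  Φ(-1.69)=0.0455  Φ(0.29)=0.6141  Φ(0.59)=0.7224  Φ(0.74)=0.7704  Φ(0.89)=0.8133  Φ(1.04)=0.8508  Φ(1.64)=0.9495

(3.47, 6.07)

Lower: z₀ + z₁ = -0.415 + (-1.645) = -2.060; 1 − a(z₀+z₁) = 1 − (0.047)(-2.060) = 1.0968; argument = -0.415 + (-2.060)/1.0968 = -2.2932 → -2.29.
α₁ = Φ(-2.29) = 0.0110; rank = round(1000 × 0.0110) = 11; θ*₍11₎ = 3.47.
Upper: z₀ + z₂ = 1.230; 1 − a(z₀+z₂) = 0.9422; argument = 0.8905 → 0.89; α₂ = 0.8133; rank = 813; θ*₍813₎ = 6.07.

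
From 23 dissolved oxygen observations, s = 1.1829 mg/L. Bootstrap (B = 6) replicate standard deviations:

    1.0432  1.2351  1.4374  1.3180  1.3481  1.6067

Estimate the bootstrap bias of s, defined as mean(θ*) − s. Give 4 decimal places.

mean(θ*) = (1.0432 + 1.2351 + 1.4374 + 1.3180 + 1.3481 + 1.6067) / 6 = 1.33142
bias = 1.33142 − 1.1829

bias = +0.1485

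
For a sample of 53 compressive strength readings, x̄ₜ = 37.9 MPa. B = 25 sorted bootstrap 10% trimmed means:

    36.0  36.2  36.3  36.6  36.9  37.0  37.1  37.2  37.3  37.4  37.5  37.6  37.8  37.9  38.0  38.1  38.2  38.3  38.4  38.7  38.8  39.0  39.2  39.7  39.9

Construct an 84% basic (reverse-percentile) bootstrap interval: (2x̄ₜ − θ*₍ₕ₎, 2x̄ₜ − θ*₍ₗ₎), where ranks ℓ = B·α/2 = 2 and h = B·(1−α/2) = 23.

Percentile endpoints at ranks 2 and 23: θ*₍2₎ = 36.2, θ*₍23₎ = 39.2.
Basic interval reflects these around x̄ₜ:
  lower = 2 × 37.9 − 39.2 = 36.6
  upper = 2 × 37.9 − 36.2 = 39.6

(36.6, 39.6)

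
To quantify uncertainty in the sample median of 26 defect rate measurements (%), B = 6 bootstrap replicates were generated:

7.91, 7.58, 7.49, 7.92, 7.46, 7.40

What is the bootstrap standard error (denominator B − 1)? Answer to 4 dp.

SE* = 0.2308

Bootstrap SE is the standard deviation of the 6 replicate medians.
Mean of replicates: (7.91 + 7.58 + 7.49 + 7.92 + 7.46 + 7.40) / 6 = 45.76000 / 6 = 7.62667
Sum of squared deviations: (+0.28333)² + (−0.04667)² + (−0.13667)² + (+0.29333)² + (−0.16667)² + (−0.22667)² = 0.26633
Variance = 0.26633 / 5 = 0.05327
SE* = √0.05327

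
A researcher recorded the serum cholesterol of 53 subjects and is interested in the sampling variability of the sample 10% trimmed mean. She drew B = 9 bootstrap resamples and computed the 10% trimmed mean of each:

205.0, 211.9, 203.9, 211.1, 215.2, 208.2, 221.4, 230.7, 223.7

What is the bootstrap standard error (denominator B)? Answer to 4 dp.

SE* = 8.5359

Bootstrap SE is the standard deviation of the 9 replicate 10% trimmed means.
Mean of replicates: (205.0 + 211.9 + 203.9 + 211.1 + 215.2 + 208.2 + 221.4 + 230.7 + 223.7) / 9 = 1931.10000 / 9 = 214.56667
Sum of squared deviations: (−9.56667)² + (−2.66667)² + (−10.66667)² + (−3.46667)² + (+0.63333)² + (−6.36667)² + (+6.83333)² + (+16.13333)² + (+9.13333)² = 655.76000
Variance = 655.76000 / 9 = 72.86222
SE* = √72.86222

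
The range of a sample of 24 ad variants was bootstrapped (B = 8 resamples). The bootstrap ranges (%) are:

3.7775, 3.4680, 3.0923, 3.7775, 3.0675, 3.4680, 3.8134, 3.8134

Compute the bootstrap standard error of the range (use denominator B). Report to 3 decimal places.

SE* = 0.295

Bootstrap SE is the standard deviation of the 8 replicate ranges.
Mean of replicates: (3.7775 + 3.4680 + 3.0923 + 3.7775 + 3.0675 + 3.4680 + 3.8134 + 3.8134) / 8 = 28.27760 / 8 = 3.53470
Sum of squared deviations: (+0.24280)² + (−0.06670)² + (−0.44240)² + (+0.24280)² + (−0.46720)² + (−0.06670)² + (+0.27870)² + (+0.27870)² = 0.69614
Variance = 0.69614 / 8 = 0.08702
SE* = √0.08702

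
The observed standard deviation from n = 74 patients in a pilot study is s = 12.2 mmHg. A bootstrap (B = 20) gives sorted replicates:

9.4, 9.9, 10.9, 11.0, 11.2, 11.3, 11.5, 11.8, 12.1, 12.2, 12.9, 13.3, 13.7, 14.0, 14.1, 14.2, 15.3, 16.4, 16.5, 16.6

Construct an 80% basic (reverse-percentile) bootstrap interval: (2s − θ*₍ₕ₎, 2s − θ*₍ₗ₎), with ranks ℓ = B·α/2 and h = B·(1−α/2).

(8.0, 14.5)

Percentile endpoints at ranks 2 and 18: θ*₍2₎ = 9.9, θ*₍18₎ = 16.4.
Basic interval reflects these around s:
  lower = 2 × 12.2 − 16.4 = 8.0
  upper = 2 × 12.2 − 9.9 = 14.5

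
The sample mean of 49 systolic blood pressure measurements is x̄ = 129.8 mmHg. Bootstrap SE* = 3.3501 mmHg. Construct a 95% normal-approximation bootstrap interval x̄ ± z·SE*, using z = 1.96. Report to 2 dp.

Margin = 1.96 × 3.3501 = 6.566
Interval: 129.8 ± 6.566

(123.23, 136.37)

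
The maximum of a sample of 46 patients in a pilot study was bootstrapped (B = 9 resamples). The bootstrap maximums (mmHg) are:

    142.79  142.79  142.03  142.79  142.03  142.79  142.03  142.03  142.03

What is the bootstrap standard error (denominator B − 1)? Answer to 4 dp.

Bootstrap SE is the standard deviation of the 9 replicate maximums.
Mean of replicates: (142.79 + 142.79 + 142.03 + 142.79 + 142.03 + 142.79 + 142.03 + 142.03 + 142.03) / 9 = 1281.310000 / 9 = 142.367778
Sum of squared deviations: (+0.422222)² + (+0.422222)² + (−0.337778)² + (+0.422222)² + (−0.337778)² + (+0.422222)² + (−0.337778)² + (−0.337778)² + (−0.337778)² = 1.283556
Variance = 1.283556 / 8 = 0.160444
SE* = √0.160444

SE* = 0.4006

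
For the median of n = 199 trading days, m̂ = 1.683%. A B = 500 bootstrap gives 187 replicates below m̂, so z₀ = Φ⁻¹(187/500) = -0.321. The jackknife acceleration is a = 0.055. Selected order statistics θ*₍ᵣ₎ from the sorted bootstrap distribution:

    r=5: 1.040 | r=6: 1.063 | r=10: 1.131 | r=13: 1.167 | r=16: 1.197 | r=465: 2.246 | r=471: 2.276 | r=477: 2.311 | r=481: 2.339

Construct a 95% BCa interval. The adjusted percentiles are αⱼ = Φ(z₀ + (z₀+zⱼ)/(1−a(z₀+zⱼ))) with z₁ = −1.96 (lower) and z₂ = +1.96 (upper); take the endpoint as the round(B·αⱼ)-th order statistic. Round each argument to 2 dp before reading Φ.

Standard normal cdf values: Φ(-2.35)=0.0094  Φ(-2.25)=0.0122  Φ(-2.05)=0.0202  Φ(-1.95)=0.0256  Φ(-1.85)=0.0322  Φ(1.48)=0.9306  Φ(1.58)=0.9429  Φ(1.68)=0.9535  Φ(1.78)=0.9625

(1.040, 2.246)

Lower: z₀ + z₁ = -0.321 + (-1.960) = -2.281; 1 − a(z₀+z₁) = 1 − (0.055)(-2.281) = 1.1255; argument = -0.321 + (-2.281)/1.1255 = -2.3477 → -2.35.
α₁ = Φ(-2.35) = 0.0094; rank = round(500 × 0.0094) = 5; θ*₍5₎ = 1.040.
Upper: z₀ + z₂ = 1.639; 1 − a(z₀+z₂) = 0.9099; argument = 1.4804 → 1.48; α₂ = 0.9306; rank = 465; θ*₍465₎ = 2.246.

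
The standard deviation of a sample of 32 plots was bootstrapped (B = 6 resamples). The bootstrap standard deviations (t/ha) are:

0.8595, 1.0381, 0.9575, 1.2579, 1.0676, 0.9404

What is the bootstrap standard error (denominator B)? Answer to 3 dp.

SE* = 0.126

Bootstrap SE is the standard deviation of the 6 replicate standard deviations.
Mean of replicates: (0.8595 + 1.0381 + 0.9575 + 1.2579 + 1.0676 + 0.9404) / 6 = 6.12100 / 6 = 1.02017
Sum of squared deviations: (−0.16067)² + (+0.01793)² + (−0.06267)² + (+0.23773)² + (+0.04743)² + (−0.07977)² = 0.09519
Variance = 0.09519 / 6 = 0.01587
SE* = √0.01587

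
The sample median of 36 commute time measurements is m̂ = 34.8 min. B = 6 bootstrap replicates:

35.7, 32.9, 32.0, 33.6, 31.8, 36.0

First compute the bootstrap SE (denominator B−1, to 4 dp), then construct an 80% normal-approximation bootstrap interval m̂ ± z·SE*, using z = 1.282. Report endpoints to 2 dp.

(32.48, 37.12)

Mean of replicates = 33.6667; sum of squared deviations = 16.4333; SE* = √(16.4333/5) = 1.8129
Margin = 1.282 × 1.8129 = 2.324
Interval: 34.8 ± 2.324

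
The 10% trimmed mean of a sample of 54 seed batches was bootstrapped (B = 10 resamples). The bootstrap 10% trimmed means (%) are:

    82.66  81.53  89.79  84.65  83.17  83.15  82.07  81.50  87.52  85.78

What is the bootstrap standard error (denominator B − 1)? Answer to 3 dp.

Bootstrap SE is the standard deviation of the 10 replicate 10% trimmed means.
Mean of replicates: (82.66 + 81.53 + 89.79 + 84.65 + 83.17 + 83.15 + 82.07 + 81.50 + 87.52 + 85.78) / 10 = 841.8200 / 10 = 84.1820
Sum of squared deviations: (−1.5220)² + (−2.6520)² + (+5.6080)² + (+0.4680)² + (−1.0120)² + (−1.0320)² + (−2.1120)² + (−2.6820)² + (+3.3380)² + (+1.5980)² = 68.4570
Variance = 68.4570 / 9 = 7.6063
SE* = √7.6063

SE* = 2.758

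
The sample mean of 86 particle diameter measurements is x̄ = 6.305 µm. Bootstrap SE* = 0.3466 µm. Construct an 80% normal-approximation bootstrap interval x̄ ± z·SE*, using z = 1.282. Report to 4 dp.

(5.8607, 6.7493)

Margin = 1.282 × 0.3466 = 0.44434
Interval: 6.305 ± 0.44434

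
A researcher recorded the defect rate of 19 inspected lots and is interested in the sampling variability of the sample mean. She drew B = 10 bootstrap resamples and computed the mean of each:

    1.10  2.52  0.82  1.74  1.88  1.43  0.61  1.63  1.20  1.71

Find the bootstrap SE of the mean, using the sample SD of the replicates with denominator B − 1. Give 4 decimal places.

SE* = 0.5578

Bootstrap SE is the standard deviation of the 10 replicate means.
Mean of replicates: (1.10 + 2.52 + 0.82 + 1.74 + 1.88 + 1.43 + 0.61 + 1.63 + 1.20 + 1.71) / 10 = 14.64000 / 10 = 1.46400
Sum of squared deviations: (−0.36400)² + (+1.05600)² + (−0.64400)² + (+0.27600)² + (+0.41600)² + (−0.03400)² + (−0.85400)² + (+0.16600)² + (−0.26400)² + (+0.24600)² = 2.79984
Variance = 2.79984 / 9 = 0.31109
SE* = √0.31109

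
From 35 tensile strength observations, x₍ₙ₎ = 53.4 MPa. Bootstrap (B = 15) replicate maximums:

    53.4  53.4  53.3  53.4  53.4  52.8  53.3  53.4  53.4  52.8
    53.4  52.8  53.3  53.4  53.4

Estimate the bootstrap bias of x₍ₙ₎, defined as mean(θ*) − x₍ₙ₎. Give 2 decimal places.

mean(θ*) = (53.4 + 53.4 + 53.3 + 53.4 + 53.4 + 52.8 + 53.3 + 53.4 + 53.4 + 52.8 + 53.4 + 52.8 + 53.3 + 53.4 + 53.4) / 15 = 53.260
bias = 53.260 − 53.4

bias = −0.14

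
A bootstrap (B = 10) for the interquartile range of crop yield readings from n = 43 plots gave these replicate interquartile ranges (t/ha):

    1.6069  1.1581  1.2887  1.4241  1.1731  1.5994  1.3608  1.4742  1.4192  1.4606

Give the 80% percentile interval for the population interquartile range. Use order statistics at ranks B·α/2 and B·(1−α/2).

Sorted replicates: 1.1581, 1.1731, 1.2887, 1.3608, 1.4192, 1.4241, 1.4606, 1.4742, 1.5994, 1.6069
α = 0.20; lower rank = 10 × 0.100 = 1; upper rank = 10 × 0.900 = 9.
The 1st smallest replicate is 1.1581; the 9th is 1.5994.

(1.1581, 1.5994)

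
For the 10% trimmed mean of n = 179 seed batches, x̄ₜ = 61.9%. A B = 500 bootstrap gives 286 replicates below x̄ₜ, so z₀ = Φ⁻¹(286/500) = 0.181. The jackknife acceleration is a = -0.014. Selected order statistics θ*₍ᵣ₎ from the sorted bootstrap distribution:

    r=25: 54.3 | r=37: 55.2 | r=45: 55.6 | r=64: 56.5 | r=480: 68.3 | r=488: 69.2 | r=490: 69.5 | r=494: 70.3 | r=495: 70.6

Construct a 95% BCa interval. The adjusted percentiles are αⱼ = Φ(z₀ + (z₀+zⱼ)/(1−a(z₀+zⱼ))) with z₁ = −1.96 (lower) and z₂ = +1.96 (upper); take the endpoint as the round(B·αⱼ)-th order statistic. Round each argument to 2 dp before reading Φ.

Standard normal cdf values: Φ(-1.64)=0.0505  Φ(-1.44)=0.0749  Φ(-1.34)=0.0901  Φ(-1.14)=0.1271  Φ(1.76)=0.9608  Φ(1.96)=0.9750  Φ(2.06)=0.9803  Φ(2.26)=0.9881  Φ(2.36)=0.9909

(54.3, 70.3)

Lower: z₀ + z₁ = 0.181 + (-1.960) = -1.779; 1 − a(z₀+z₁) = 1 − (-0.014)(-1.779) = 0.9751; argument = 0.181 + (-1.779)/0.9751 = -1.6434 → -1.64.
α₁ = Φ(-1.64) = 0.0505; rank = round(500 × 0.0505) = 25; θ*₍25₎ = 54.3.
Upper: z₀ + z₂ = 2.141; 1 − a(z₀+z₂) = 1.0300; argument = 2.2597 → 2.26; α₂ = 0.9881; rank = 494; θ*₍494₎ = 70.3.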